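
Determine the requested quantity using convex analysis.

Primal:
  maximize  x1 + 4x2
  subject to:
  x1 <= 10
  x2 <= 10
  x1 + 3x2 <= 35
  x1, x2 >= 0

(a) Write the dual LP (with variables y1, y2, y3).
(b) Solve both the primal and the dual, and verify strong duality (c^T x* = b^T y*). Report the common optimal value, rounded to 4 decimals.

The standard primal-dual pair for 'max c^T x s.t. A x <= b, x >= 0' is:
  Dual:  min b^T y  s.t.  A^T y >= c,  y >= 0.

So the dual LP is:
  minimize  10y1 + 10y2 + 35y3
  subject to:
    y1 + y3 >= 1
    y2 + 3y3 >= 4
    y1, y2, y3 >= 0

Solving the primal: x* = (5, 10).
  primal value c^T x* = 45.
Solving the dual: y* = (0, 1, 1).
  dual value b^T y* = 45.
Strong duality: c^T x* = b^T y*. Confirmed.

45


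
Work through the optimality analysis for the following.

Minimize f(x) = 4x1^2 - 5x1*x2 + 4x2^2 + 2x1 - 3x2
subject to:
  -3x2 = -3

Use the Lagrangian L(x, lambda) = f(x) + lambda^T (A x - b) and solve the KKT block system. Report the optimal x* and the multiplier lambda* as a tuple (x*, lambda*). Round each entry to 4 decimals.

Form the Lagrangian:
  L(x, lambda) = (1/2) x^T Q x + c^T x + lambda^T (A x - b)
Stationarity (grad_x L = 0): Q x + c + A^T lambda = 0.
Primal feasibility: A x = b.

This gives the KKT block system:
  [ Q   A^T ] [ x     ]   [-c ]
  [ A    0  ] [ lambda ] = [ b ]

Solving the linear system:
  x*      = (0.375, 1)
  lambda* = (1.0417)
  f(x*)   = 0.4375

x* = (0.375, 1), lambda* = (1.0417)


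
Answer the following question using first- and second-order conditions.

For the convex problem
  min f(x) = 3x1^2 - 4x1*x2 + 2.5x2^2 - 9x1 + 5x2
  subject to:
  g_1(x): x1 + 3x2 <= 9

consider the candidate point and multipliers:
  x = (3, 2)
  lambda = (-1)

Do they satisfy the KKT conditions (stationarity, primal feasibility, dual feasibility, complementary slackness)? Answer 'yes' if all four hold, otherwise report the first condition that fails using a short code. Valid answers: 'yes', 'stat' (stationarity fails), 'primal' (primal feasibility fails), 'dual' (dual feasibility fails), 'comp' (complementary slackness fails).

Gradient of f: grad f(x) = Q x + c = (1, 3)
Constraint values g_i(x) = a_i^T x - b_i:
  g_1((3, 2)) = 0
Stationarity residual: grad f(x) + sum_i lambda_i a_i = (0, 0)
  -> stationarity OK
Primal feasibility (all g_i <= 0): OK
Dual feasibility (all lambda_i >= 0): FAILS
Complementary slackness (lambda_i * g_i(x) = 0 for all i): OK

Verdict: the first failing condition is dual_feasibility -> dual.

dual


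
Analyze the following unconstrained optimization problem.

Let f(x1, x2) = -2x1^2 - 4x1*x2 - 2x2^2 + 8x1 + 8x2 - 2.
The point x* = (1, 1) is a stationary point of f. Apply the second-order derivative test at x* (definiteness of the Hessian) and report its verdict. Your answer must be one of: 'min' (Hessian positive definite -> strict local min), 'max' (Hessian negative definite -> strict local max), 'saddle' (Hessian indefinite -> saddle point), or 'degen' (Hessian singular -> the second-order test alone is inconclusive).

Compute the Hessian H = grad^2 f:
  H = [[-4, -4], [-4, -4]]
Verify stationarity: grad f(x*) = H x* + g = (0, 0).
Eigenvalues of H: -8, 0.
H has a zero eigenvalue (singular; negative semidefinite but not definite), so H is neither positive definite, negative definite, nor indefinite. The second-order test alone is inconclusive -> degen.
(Indeed, f is constant along the null direction of H through x*, so x* is not a strict local extremum.)

degen


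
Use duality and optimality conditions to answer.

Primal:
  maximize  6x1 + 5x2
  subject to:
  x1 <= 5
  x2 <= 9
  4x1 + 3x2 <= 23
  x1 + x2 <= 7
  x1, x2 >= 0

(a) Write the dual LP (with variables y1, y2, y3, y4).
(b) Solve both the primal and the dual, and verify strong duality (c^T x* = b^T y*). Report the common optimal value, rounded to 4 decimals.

The standard primal-dual pair for 'max c^T x s.t. A x <= b, x >= 0' is:
  Dual:  min b^T y  s.t.  A^T y >= c,  y >= 0.

So the dual LP is:
  minimize  5y1 + 9y2 + 23y3 + 7y4
  subject to:
    y1 + 4y3 + y4 >= 6
    y2 + 3y3 + y4 >= 5
    y1, y2, y3, y4 >= 0

Solving the primal: x* = (2, 5).
  primal value c^T x* = 37.
Solving the dual: y* = (0, 0, 1, 2).
  dual value b^T y* = 37.
Strong duality: c^T x* = b^T y*. Confirmed.

37


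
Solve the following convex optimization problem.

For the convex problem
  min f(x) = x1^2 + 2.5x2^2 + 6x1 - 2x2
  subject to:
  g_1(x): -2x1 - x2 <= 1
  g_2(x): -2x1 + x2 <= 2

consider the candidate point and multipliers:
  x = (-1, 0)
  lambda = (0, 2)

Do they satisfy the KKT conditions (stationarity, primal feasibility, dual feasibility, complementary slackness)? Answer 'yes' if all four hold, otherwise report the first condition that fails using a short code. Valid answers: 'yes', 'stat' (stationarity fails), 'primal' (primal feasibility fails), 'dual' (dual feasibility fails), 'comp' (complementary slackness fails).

Gradient of f: grad f(x) = Q x + c = (4, -2)
Constraint values g_i(x) = a_i^T x - b_i:
  g_1((-1, 0)) = 1
  g_2((-1, 0)) = 0
Stationarity residual: grad f(x) + sum_i lambda_i a_i = (0, 0)
  -> stationarity OK
Primal feasibility (all g_i <= 0): FAILS
Dual feasibility (all lambda_i >= 0): OK
Complementary slackness (lambda_i * g_i(x) = 0 for all i): OK

Verdict: the first failing condition is primal_feasibility -> primal.

primal


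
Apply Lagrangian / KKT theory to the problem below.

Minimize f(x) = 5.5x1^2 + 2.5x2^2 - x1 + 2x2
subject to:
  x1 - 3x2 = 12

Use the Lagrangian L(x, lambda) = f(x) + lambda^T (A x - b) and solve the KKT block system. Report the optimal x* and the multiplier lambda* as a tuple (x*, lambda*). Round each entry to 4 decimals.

Form the Lagrangian:
  L(x, lambda) = (1/2) x^T Q x + c^T x + lambda^T (A x - b)
Stationarity (grad_x L = 0): Q x + c + A^T lambda = 0.
Primal feasibility: A x = b.

This gives the KKT block system:
  [ Q   A^T ] [ x     ]   [-c ]
  [ A    0  ] [ lambda ] = [ b ]

Solving the linear system:
  x*      = (0.6058, -3.7981)
  lambda* = (-5.6635)
  f(x*)   = 29.8798

x* = (0.6058, -3.7981), lambda* = (-5.6635)


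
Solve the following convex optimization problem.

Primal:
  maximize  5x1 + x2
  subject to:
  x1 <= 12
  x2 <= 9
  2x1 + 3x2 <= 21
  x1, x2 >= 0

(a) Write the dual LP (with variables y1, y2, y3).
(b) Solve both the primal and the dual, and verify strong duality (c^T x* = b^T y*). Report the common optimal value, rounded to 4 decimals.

The standard primal-dual pair for 'max c^T x s.t. A x <= b, x >= 0' is:
  Dual:  min b^T y  s.t.  A^T y >= c,  y >= 0.

So the dual LP is:
  minimize  12y1 + 9y2 + 21y3
  subject to:
    y1 + 2y3 >= 5
    y2 + 3y3 >= 1
    y1, y2, y3 >= 0

Solving the primal: x* = (10.5, 0).
  primal value c^T x* = 52.5.
Solving the dual: y* = (0, 0, 2.5).
  dual value b^T y* = 52.5.
Strong duality: c^T x* = b^T y*. Confirmed.

52.5


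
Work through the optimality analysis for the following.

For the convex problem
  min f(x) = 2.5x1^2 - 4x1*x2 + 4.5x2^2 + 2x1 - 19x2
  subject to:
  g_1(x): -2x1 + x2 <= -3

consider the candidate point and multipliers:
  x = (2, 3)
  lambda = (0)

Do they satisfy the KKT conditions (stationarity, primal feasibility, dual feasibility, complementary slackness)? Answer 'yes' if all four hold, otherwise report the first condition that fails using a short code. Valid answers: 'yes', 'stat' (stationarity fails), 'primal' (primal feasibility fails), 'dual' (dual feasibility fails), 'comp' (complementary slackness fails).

Gradient of f: grad f(x) = Q x + c = (0, 0)
Constraint values g_i(x) = a_i^T x - b_i:
  g_1((2, 3)) = 2
Stationarity residual: grad f(x) + sum_i lambda_i a_i = (0, 0)
  -> stationarity OK
Primal feasibility (all g_i <= 0): FAILS
Dual feasibility (all lambda_i >= 0): OK
Complementary slackness (lambda_i * g_i(x) = 0 for all i): OK

Verdict: the first failing condition is primal_feasibility -> primal.

primal


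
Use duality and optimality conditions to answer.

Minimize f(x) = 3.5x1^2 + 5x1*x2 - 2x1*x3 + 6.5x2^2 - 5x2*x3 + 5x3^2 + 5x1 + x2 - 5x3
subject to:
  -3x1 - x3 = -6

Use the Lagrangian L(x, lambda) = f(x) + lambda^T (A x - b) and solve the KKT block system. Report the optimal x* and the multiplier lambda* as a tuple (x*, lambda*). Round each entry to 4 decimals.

Form the Lagrangian:
  L(x, lambda) = (1/2) x^T Q x + c^T x + lambda^T (A x - b)
Stationarity (grad_x L = 0): Q x + c + A^T lambda = 0.
Primal feasibility: A x = b.

This gives the KKT block system:
  [ Q   A^T ] [ x     ]   [-c ]
  [ A    0  ] [ lambda ] = [ b ]

Solving the linear system:
  x*      = (1.6283, -0.2743, 1.115)
  lambda* = (4.2655)
  f(x*)   = 13.9425

x* = (1.6283, -0.2743, 1.115), lambda* = (4.2655)


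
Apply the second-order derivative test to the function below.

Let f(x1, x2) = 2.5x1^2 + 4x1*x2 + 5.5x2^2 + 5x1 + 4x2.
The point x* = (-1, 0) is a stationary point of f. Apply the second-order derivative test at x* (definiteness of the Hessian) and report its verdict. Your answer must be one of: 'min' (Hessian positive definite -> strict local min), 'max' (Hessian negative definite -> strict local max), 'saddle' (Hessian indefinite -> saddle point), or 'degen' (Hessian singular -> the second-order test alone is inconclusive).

Compute the Hessian H = grad^2 f:
  H = [[5, 4], [4, 11]]
Verify stationarity: grad f(x*) = H x* + g = (0, 0).
Eigenvalues of H: 3, 13.
Both eigenvalues > 0, so H is positive definite -> x* is a strict local min.

min


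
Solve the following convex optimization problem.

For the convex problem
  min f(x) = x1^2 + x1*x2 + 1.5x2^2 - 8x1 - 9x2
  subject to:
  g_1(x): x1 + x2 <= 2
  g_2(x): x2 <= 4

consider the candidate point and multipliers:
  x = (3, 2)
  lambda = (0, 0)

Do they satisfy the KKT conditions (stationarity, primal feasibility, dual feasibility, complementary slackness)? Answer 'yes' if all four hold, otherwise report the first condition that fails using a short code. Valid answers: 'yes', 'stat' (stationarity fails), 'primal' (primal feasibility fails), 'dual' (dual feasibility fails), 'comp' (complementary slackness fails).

Gradient of f: grad f(x) = Q x + c = (0, 0)
Constraint values g_i(x) = a_i^T x - b_i:
  g_1((3, 2)) = 3
  g_2((3, 2)) = -2
Stationarity residual: grad f(x) + sum_i lambda_i a_i = (0, 0)
  -> stationarity OK
Primal feasibility (all g_i <= 0): FAILS
Dual feasibility (all lambda_i >= 0): OK
Complementary slackness (lambda_i * g_i(x) = 0 for all i): OK

Verdict: the first failing condition is primal_feasibility -> primal.

primal


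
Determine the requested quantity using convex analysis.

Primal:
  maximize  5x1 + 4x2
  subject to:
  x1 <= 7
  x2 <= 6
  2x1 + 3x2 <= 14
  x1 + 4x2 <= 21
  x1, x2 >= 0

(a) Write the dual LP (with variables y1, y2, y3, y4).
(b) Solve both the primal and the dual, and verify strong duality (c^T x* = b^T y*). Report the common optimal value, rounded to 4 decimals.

The standard primal-dual pair for 'max c^T x s.t. A x <= b, x >= 0' is:
  Dual:  min b^T y  s.t.  A^T y >= c,  y >= 0.

So the dual LP is:
  minimize  7y1 + 6y2 + 14y3 + 21y4
  subject to:
    y1 + 2y3 + y4 >= 5
    y2 + 3y3 + 4y4 >= 4
    y1, y2, y3, y4 >= 0

Solving the primal: x* = (7, 0).
  primal value c^T x* = 35.
Solving the dual: y* = (2.3333, 0, 1.3333, 0).
  dual value b^T y* = 35.
Strong duality: c^T x* = b^T y*. Confirmed.

35


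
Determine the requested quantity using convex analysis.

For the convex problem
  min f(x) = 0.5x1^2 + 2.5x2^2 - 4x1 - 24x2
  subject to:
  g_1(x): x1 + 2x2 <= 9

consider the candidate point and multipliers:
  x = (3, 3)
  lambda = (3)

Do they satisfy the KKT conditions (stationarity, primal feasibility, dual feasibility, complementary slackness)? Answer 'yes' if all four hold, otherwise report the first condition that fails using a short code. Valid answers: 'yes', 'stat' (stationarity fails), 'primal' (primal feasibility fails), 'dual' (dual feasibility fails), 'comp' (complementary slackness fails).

Gradient of f: grad f(x) = Q x + c = (-1, -9)
Constraint values g_i(x) = a_i^T x - b_i:
  g_1((3, 3)) = 0
Stationarity residual: grad f(x) + sum_i lambda_i a_i = (2, -3)
  -> stationarity FAILS
Primal feasibility (all g_i <= 0): OK
Dual feasibility (all lambda_i >= 0): OK
Complementary slackness (lambda_i * g_i(x) = 0 for all i): OK

Verdict: the first failing condition is stationarity -> stat.

stat


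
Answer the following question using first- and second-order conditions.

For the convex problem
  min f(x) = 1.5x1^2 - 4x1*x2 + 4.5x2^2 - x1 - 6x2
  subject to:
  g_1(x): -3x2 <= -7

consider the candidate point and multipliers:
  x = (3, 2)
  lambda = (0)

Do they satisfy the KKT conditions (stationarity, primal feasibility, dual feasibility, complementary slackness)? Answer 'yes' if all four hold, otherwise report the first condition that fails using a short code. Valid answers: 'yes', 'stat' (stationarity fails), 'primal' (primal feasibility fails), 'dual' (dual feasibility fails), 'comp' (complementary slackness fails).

Gradient of f: grad f(x) = Q x + c = (0, 0)
Constraint values g_i(x) = a_i^T x - b_i:
  g_1((3, 2)) = 1
Stationarity residual: grad f(x) + sum_i lambda_i a_i = (0, 0)
  -> stationarity OK
Primal feasibility (all g_i <= 0): FAILS
Dual feasibility (all lambda_i >= 0): OK
Complementary slackness (lambda_i * g_i(x) = 0 for all i): OK

Verdict: the first failing condition is primal_feasibility -> primal.

primal


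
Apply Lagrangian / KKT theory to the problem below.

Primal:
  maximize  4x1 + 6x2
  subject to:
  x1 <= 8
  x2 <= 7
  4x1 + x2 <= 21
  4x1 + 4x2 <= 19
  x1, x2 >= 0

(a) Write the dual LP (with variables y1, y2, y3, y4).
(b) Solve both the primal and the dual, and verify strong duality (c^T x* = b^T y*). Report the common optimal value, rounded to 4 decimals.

The standard primal-dual pair for 'max c^T x s.t. A x <= b, x >= 0' is:
  Dual:  min b^T y  s.t.  A^T y >= c,  y >= 0.

So the dual LP is:
  minimize  8y1 + 7y2 + 21y3 + 19y4
  subject to:
    y1 + 4y3 + 4y4 >= 4
    y2 + y3 + 4y4 >= 6
    y1, y2, y3, y4 >= 0

Solving the primal: x* = (0, 4.75).
  primal value c^T x* = 28.5.
Solving the dual: y* = (0, 0, 0, 1.5).
  dual value b^T y* = 28.5.
Strong duality: c^T x* = b^T y*. Confirmed.

28.5


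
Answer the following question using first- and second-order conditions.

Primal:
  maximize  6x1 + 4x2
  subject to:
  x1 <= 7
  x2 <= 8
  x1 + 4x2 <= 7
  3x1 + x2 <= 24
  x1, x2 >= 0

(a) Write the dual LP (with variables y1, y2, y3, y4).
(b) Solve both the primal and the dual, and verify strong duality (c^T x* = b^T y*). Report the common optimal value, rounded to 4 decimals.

The standard primal-dual pair for 'max c^T x s.t. A x <= b, x >= 0' is:
  Dual:  min b^T y  s.t.  A^T y >= c,  y >= 0.

So the dual LP is:
  minimize  7y1 + 8y2 + 7y3 + 24y4
  subject to:
    y1 + y3 + 3y4 >= 6
    y2 + 4y3 + y4 >= 4
    y1, y2, y3, y4 >= 0

Solving the primal: x* = (7, 0).
  primal value c^T x* = 42.
Solving the dual: y* = (5, 0, 1, 0).
  dual value b^T y* = 42.
Strong duality: c^T x* = b^T y*. Confirmed.

42


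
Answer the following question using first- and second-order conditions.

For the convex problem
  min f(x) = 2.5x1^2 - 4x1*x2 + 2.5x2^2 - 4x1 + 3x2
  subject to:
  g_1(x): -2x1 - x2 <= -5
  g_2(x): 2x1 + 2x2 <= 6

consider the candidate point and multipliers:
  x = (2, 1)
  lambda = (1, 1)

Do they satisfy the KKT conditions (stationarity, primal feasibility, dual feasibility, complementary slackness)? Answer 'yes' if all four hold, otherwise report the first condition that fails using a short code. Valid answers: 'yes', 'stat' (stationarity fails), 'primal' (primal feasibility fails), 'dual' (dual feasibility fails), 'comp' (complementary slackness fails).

Gradient of f: grad f(x) = Q x + c = (2, 0)
Constraint values g_i(x) = a_i^T x - b_i:
  g_1((2, 1)) = 0
  g_2((2, 1)) = 0
Stationarity residual: grad f(x) + sum_i lambda_i a_i = (2, 1)
  -> stationarity FAILS
Primal feasibility (all g_i <= 0): OK
Dual feasibility (all lambda_i >= 0): OK
Complementary slackness (lambda_i * g_i(x) = 0 for all i): OK

Verdict: the first failing condition is stationarity -> stat.

stat


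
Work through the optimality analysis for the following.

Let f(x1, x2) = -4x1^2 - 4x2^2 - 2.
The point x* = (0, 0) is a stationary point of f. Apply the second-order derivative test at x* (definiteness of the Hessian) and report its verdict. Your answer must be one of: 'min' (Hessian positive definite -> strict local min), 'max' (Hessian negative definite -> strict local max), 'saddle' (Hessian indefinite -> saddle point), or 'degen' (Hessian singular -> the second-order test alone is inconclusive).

Compute the Hessian H = grad^2 f:
  H = [[-8, 0], [0, -8]]
Verify stationarity: grad f(x*) = H x* + g = (0, 0).
Eigenvalues of H: -8, -8.
Both eigenvalues < 0, so H is negative definite -> x* is a strict local max.

max


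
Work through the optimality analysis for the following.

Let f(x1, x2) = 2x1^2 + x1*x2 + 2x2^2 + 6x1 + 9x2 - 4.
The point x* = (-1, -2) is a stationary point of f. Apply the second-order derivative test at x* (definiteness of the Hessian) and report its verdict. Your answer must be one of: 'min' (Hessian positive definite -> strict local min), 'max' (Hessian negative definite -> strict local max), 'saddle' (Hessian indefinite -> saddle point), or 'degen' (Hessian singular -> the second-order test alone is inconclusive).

Compute the Hessian H = grad^2 f:
  H = [[4, 1], [1, 4]]
Verify stationarity: grad f(x*) = H x* + g = (0, 0).
Eigenvalues of H: 3, 5.
Both eigenvalues > 0, so H is positive definite -> x* is a strict local min.

min


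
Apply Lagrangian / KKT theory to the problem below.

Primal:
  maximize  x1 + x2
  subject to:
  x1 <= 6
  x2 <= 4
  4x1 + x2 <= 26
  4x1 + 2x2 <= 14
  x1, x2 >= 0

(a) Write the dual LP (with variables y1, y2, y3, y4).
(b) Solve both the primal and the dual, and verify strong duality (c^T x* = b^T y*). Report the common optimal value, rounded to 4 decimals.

The standard primal-dual pair for 'max c^T x s.t. A x <= b, x >= 0' is:
  Dual:  min b^T y  s.t.  A^T y >= c,  y >= 0.

So the dual LP is:
  minimize  6y1 + 4y2 + 26y3 + 14y4
  subject to:
    y1 + 4y3 + 4y4 >= 1
    y2 + y3 + 2y4 >= 1
    y1, y2, y3, y4 >= 0

Solving the primal: x* = (1.5, 4).
  primal value c^T x* = 5.5.
Solving the dual: y* = (0, 0.5, 0, 0.25).
  dual value b^T y* = 5.5.
Strong duality: c^T x* = b^T y*. Confirmed.

5.5


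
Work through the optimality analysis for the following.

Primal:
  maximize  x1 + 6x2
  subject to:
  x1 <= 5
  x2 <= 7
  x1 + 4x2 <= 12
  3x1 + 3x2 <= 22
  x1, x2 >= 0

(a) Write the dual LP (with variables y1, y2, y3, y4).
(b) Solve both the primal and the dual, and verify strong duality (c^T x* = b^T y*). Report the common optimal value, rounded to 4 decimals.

The standard primal-dual pair for 'max c^T x s.t. A x <= b, x >= 0' is:
  Dual:  min b^T y  s.t.  A^T y >= c,  y >= 0.

So the dual LP is:
  minimize  5y1 + 7y2 + 12y3 + 22y4
  subject to:
    y1 + y3 + 3y4 >= 1
    y2 + 4y3 + 3y4 >= 6
    y1, y2, y3, y4 >= 0

Solving the primal: x* = (0, 3).
  primal value c^T x* = 18.
Solving the dual: y* = (0, 0, 1.5, 0).
  dual value b^T y* = 18.
Strong duality: c^T x* = b^T y*. Confirmed.

18


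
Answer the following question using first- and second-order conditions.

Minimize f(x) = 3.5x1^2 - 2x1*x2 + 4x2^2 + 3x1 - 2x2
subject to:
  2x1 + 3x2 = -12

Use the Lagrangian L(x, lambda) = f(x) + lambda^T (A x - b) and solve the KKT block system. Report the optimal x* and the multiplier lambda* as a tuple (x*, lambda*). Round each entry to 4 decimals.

Form the Lagrangian:
  L(x, lambda) = (1/2) x^T Q x + c^T x + lambda^T (A x - b)
Stationarity (grad_x L = 0): Q x + c + A^T lambda = 0.
Primal feasibility: A x = b.

This gives the KKT block system:
  [ Q   A^T ] [ x     ]   [-c ]
  [ A    0  ] [ lambda ] = [ b ]

Solving the linear system:
  x*      = (-2.5462, -2.3025)
  lambda* = (5.1092)
  f(x*)   = 29.1387

x* = (-2.5462, -2.3025), lambda* = (5.1092)


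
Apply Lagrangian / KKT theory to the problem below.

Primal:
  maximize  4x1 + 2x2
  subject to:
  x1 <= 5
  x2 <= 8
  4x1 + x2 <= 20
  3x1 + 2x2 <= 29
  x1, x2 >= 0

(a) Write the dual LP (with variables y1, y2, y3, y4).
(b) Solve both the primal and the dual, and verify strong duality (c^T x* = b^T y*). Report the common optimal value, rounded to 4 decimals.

The standard primal-dual pair for 'max c^T x s.t. A x <= b, x >= 0' is:
  Dual:  min b^T y  s.t.  A^T y >= c,  y >= 0.

So the dual LP is:
  minimize  5y1 + 8y2 + 20y3 + 29y4
  subject to:
    y1 + 4y3 + 3y4 >= 4
    y2 + y3 + 2y4 >= 2
    y1, y2, y3, y4 >= 0

Solving the primal: x* = (3, 8).
  primal value c^T x* = 28.
Solving the dual: y* = (0, 1, 1, 0).
  dual value b^T y* = 28.
Strong duality: c^T x* = b^T y*. Confirmed.

28


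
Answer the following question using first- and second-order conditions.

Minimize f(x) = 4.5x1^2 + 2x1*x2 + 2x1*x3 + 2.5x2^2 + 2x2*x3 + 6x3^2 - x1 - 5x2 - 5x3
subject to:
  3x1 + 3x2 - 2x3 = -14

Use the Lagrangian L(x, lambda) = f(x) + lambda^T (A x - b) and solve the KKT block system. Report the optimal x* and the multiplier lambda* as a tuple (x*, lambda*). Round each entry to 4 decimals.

Form the Lagrangian:
  L(x, lambda) = (1/2) x^T Q x + c^T x + lambda^T (A x - b)
Stationarity (grad_x L = 0): Q x + c + A^T lambda = 0.
Primal feasibility: A x = b.

This gives the KKT block system:
  [ Q   A^T ] [ x     ]   [-c ]
  [ A    0  ] [ lambda ] = [ b ]

Solving the linear system:
  x*      = (-1.4407, -2.0283, 1.7965)
  lambda* = (4.81)
  f(x*)   = 34.9697

x* = (-1.4407, -2.0283, 1.7965), lambda* = (4.81)


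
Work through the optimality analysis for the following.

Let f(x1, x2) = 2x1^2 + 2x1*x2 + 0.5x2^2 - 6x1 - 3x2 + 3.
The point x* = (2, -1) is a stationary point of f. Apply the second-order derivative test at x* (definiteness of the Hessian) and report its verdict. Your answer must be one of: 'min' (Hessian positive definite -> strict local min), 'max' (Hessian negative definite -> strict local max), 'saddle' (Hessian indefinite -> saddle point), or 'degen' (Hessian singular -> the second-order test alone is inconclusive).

Compute the Hessian H = grad^2 f:
  H = [[4, 2], [2, 1]]
Verify stationarity: grad f(x*) = H x* + g = (0, 0).
Eigenvalues of H: 0, 5.
H has a zero eigenvalue (singular; positive semidefinite but not definite), so H is neither positive definite, negative definite, nor indefinite. The second-order test alone is inconclusive -> degen.
(Indeed, f is constant along the null direction of H through x*, so x* is not a strict local extremum.)

degen


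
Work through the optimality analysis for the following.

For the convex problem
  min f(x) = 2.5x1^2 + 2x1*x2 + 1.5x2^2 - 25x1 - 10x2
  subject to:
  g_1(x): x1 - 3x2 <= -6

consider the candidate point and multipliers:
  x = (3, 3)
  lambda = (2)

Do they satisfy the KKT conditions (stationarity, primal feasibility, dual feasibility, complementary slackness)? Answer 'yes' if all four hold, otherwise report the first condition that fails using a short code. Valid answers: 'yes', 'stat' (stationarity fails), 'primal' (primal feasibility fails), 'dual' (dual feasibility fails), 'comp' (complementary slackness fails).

Gradient of f: grad f(x) = Q x + c = (-4, 5)
Constraint values g_i(x) = a_i^T x - b_i:
  g_1((3, 3)) = 0
Stationarity residual: grad f(x) + sum_i lambda_i a_i = (-2, -1)
  -> stationarity FAILS
Primal feasibility (all g_i <= 0): OK
Dual feasibility (all lambda_i >= 0): OK
Complementary slackness (lambda_i * g_i(x) = 0 for all i): OK

Verdict: the first failing condition is stationarity -> stat.

stat


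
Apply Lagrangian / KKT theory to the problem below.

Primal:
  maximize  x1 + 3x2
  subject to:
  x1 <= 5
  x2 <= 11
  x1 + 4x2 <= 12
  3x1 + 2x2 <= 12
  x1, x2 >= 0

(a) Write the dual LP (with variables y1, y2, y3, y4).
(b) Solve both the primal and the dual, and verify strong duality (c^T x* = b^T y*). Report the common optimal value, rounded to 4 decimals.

The standard primal-dual pair for 'max c^T x s.t. A x <= b, x >= 0' is:
  Dual:  min b^T y  s.t.  A^T y >= c,  y >= 0.

So the dual LP is:
  minimize  5y1 + 11y2 + 12y3 + 12y4
  subject to:
    y1 + y3 + 3y4 >= 1
    y2 + 4y3 + 2y4 >= 3
    y1, y2, y3, y4 >= 0

Solving the primal: x* = (2.4, 2.4).
  primal value c^T x* = 9.6.
Solving the dual: y* = (0, 0, 0.7, 0.1).
  dual value b^T y* = 9.6.
Strong duality: c^T x* = b^T y*. Confirmed.

9.6


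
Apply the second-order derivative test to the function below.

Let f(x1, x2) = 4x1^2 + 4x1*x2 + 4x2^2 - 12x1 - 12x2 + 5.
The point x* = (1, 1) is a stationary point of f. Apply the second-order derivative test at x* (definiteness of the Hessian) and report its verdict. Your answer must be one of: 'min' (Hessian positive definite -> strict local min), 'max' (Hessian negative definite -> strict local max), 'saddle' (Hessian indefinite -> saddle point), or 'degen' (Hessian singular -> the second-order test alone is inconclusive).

Compute the Hessian H = grad^2 f:
  H = [[8, 4], [4, 8]]
Verify stationarity: grad f(x*) = H x* + g = (0, 0).
Eigenvalues of H: 4, 12.
Both eigenvalues > 0, so H is positive definite -> x* is a strict local min.

min


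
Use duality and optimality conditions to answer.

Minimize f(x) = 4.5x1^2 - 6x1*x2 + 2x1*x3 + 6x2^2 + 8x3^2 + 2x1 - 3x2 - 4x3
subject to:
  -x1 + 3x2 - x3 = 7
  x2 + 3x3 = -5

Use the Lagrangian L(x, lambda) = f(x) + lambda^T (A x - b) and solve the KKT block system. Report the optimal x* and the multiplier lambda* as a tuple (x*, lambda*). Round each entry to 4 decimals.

Form the Lagrangian:
  L(x, lambda) = (1/2) x^T Q x + c^T x + lambda^T (A x - b)
Stationarity (grad_x L = 0): Q x + c + A^T lambda = 0.
Primal feasibility: A x = b.

This gives the KKT block system:
  [ Q   A^T ] [ x     ]   [-c ]
  [ A    0  ] [ lambda ] = [ b ]

Solving the linear system:
  x*      = (0.516, 1.7548, -2.2516)
  lambda* = (-8.3878, 10.2019)
  f(x*)   = 57.2492

x* = (0.516, 1.7548, -2.2516), lambda* = (-8.3878, 10.2019)


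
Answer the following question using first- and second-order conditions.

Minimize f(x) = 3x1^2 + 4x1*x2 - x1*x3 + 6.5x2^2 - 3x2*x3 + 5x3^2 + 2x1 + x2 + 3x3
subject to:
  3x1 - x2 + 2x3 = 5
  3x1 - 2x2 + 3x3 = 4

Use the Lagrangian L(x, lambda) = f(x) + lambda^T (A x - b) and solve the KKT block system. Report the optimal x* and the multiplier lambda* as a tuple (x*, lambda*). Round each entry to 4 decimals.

Form the Lagrangian:
  L(x, lambda) = (1/2) x^T Q x + c^T x + lambda^T (A x - b)
Stationarity (grad_x L = 0): Q x + c + A^T lambda = 0.
Primal feasibility: A x = b.

This gives the KKT block system:
  [ Q   A^T ] [ x     ]   [-c ]
  [ A    0  ] [ lambda ] = [ b ]

Solving the linear system:
  x*      = (2.2979, 0.1064, -0.8936)
  lambda* = (-25.6596, 19.9574)
  f(x*)   = 25.2447

x* = (2.2979, 0.1064, -0.8936), lambda* = (-25.6596, 19.9574)


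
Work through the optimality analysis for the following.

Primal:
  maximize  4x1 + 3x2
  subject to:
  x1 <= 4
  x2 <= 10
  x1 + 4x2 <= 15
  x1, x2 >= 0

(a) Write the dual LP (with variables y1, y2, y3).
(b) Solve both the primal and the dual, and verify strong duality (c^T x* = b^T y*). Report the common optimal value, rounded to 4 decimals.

The standard primal-dual pair for 'max c^T x s.t. A x <= b, x >= 0' is:
  Dual:  min b^T y  s.t.  A^T y >= c,  y >= 0.

So the dual LP is:
  minimize  4y1 + 10y2 + 15y3
  subject to:
    y1 + y3 >= 4
    y2 + 4y3 >= 3
    y1, y2, y3 >= 0

Solving the primal: x* = (4, 2.75).
  primal value c^T x* = 24.25.
Solving the dual: y* = (3.25, 0, 0.75).
  dual value b^T y* = 24.25.
Strong duality: c^T x* = b^T y*. Confirmed.

24.25


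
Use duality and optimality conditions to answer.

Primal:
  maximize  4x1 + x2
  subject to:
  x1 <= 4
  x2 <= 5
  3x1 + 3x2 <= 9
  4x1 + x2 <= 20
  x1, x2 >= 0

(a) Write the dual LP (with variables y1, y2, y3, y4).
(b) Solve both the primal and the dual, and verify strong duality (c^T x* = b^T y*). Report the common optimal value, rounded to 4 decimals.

The standard primal-dual pair for 'max c^T x s.t. A x <= b, x >= 0' is:
  Dual:  min b^T y  s.t.  A^T y >= c,  y >= 0.

So the dual LP is:
  minimize  4y1 + 5y2 + 9y3 + 20y4
  subject to:
    y1 + 3y3 + 4y4 >= 4
    y2 + 3y3 + y4 >= 1
    y1, y2, y3, y4 >= 0

Solving the primal: x* = (3, 0).
  primal value c^T x* = 12.
Solving the dual: y* = (0, 0, 1.3333, 0).
  dual value b^T y* = 12.
Strong duality: c^T x* = b^T y*. Confirmed.

12


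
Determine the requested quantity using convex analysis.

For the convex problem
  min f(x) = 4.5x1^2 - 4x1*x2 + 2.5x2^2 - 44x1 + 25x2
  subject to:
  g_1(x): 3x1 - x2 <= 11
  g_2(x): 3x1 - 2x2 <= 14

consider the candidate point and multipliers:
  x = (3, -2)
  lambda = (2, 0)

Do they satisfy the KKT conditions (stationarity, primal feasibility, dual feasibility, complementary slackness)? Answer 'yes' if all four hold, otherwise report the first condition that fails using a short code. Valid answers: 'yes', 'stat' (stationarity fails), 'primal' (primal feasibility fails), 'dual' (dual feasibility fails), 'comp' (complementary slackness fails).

Gradient of f: grad f(x) = Q x + c = (-9, 3)
Constraint values g_i(x) = a_i^T x - b_i:
  g_1((3, -2)) = 0
  g_2((3, -2)) = -1
Stationarity residual: grad f(x) + sum_i lambda_i a_i = (-3, 1)
  -> stationarity FAILS
Primal feasibility (all g_i <= 0): OK
Dual feasibility (all lambda_i >= 0): OK
Complementary slackness (lambda_i * g_i(x) = 0 for all i): OK

Verdict: the first failing condition is stationarity -> stat.

stat


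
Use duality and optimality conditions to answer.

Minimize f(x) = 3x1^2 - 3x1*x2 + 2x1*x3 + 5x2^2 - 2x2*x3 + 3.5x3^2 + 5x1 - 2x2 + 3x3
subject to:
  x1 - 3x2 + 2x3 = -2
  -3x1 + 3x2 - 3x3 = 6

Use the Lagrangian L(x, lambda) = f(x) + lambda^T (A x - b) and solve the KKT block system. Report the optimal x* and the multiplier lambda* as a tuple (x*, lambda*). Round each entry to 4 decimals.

Form the Lagrangian:
  L(x, lambda) = (1/2) x^T Q x + c^T x + lambda^T (A x - b)
Stationarity (grad_x L = 0): Q x + c + A^T lambda = 0.
Primal feasibility: A x = b.

This gives the KKT block system:
  [ Q   A^T ] [ x     ]   [-c ]
  [ A    0  ] [ lambda ] = [ b ]

Solving the linear system:
  x*      = (-1.7353, -0.2647, -0.5294)
  lambda* = (-2.0294, -2.5686)
  f(x*)   = 0.8088

x* = (-1.7353, -0.2647, -0.5294), lambda* = (-2.0294, -2.5686)


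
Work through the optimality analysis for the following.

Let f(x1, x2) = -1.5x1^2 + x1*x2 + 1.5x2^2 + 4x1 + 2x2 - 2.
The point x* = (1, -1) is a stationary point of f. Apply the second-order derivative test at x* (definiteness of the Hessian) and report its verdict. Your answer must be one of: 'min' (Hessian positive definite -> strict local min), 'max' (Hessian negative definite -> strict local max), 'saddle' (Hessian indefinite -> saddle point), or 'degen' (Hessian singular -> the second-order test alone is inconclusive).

Compute the Hessian H = grad^2 f:
  H = [[-3, 1], [1, 3]]
Verify stationarity: grad f(x*) = H x* + g = (0, 0).
Eigenvalues of H: -3.1623, 3.1623.
Eigenvalues have mixed signs, so H is indefinite -> x* is a saddle point.

saddle


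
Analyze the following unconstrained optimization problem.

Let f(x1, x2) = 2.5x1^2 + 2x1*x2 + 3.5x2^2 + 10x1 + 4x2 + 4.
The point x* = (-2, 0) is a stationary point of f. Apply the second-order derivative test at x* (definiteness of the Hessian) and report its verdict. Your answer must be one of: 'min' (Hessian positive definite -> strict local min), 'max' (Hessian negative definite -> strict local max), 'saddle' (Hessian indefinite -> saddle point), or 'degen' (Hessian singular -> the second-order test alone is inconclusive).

Compute the Hessian H = grad^2 f:
  H = [[5, 2], [2, 7]]
Verify stationarity: grad f(x*) = H x* + g = (0, 0).
Eigenvalues of H: 3.7639, 8.2361.
Both eigenvalues > 0, so H is positive definite -> x* is a strict local min.

min


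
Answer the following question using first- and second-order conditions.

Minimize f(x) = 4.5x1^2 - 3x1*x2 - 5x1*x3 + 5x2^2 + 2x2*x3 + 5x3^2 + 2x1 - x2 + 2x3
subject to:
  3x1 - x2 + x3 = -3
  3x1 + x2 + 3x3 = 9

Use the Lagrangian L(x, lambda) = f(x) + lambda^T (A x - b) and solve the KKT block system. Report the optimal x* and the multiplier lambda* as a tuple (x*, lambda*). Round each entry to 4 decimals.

Form the Lagrangian:
  L(x, lambda) = (1/2) x^T Q x + c^T x + lambda^T (A x - b)
Stationarity (grad_x L = 0): Q x + c + A^T lambda = 0.
Primal feasibility: A x = b.

This gives the KKT block system:
  [ Q   A^T ] [ x     ]   [-c ]
  [ A    0  ] [ lambda ] = [ b ]

Solving the linear system:
  x*      = (-0.2451, 4.1324, 1.8676)
  lambda* = (26.0539, -18.7402)
  f(x*)   = 122.9681

x* = (-0.2451, 4.1324, 1.8676), lambda* = (26.0539, -18.7402)


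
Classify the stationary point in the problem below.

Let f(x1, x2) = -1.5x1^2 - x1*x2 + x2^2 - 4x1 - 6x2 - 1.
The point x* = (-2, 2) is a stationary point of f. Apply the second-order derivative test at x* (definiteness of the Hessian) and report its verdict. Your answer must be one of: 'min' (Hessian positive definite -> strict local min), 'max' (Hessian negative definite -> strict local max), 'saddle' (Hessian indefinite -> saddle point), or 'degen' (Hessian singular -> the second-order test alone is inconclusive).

Compute the Hessian H = grad^2 f:
  H = [[-3, -1], [-1, 2]]
Verify stationarity: grad f(x*) = H x* + g = (0, 0).
Eigenvalues of H: -3.1926, 2.1926.
Eigenvalues have mixed signs, so H is indefinite -> x* is a saddle point.

saddle


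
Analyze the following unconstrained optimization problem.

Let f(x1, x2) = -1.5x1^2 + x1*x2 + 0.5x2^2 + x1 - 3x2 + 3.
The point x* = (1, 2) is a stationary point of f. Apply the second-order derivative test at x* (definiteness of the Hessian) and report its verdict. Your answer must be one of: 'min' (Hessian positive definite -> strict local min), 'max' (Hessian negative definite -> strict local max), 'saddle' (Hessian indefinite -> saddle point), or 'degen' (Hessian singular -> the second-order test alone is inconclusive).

Compute the Hessian H = grad^2 f:
  H = [[-3, 1], [1, 1]]
Verify stationarity: grad f(x*) = H x* + g = (0, 0).
Eigenvalues of H: -3.2361, 1.2361.
Eigenvalues have mixed signs, so H is indefinite -> x* is a saddle point.

saddle


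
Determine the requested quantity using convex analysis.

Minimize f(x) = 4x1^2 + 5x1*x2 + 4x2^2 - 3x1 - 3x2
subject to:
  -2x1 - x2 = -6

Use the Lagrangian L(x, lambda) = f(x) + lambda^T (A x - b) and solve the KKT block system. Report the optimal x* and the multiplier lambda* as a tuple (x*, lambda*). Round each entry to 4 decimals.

Form the Lagrangian:
  L(x, lambda) = (1/2) x^T Q x + c^T x + lambda^T (A x - b)
Stationarity (grad_x L = 0): Q x + c + A^T lambda = 0.
Primal feasibility: A x = b.

This gives the KKT block system:
  [ Q   A^T ] [ x     ]   [-c ]
  [ A    0  ] [ lambda ] = [ b ]

Solving the linear system:
  x*      = (3.15, -0.3)
  lambda* = (10.35)
  f(x*)   = 26.775

x* = (3.15, -0.3), lambda* = (10.35)


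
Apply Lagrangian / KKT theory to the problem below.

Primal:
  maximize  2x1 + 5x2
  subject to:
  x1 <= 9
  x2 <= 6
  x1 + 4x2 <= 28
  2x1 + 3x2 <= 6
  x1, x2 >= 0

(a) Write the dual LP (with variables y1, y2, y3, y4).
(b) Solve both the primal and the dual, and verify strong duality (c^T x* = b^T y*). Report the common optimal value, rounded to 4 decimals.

The standard primal-dual pair for 'max c^T x s.t. A x <= b, x >= 0' is:
  Dual:  min b^T y  s.t.  A^T y >= c,  y >= 0.

So the dual LP is:
  minimize  9y1 + 6y2 + 28y3 + 6y4
  subject to:
    y1 + y3 + 2y4 >= 2
    y2 + 4y3 + 3y4 >= 5
    y1, y2, y3, y4 >= 0

Solving the primal: x* = (0, 2).
  primal value c^T x* = 10.
Solving the dual: y* = (0, 0, 0, 1.6667).
  dual value b^T y* = 10.
Strong duality: c^T x* = b^T y*. Confirmed.

10


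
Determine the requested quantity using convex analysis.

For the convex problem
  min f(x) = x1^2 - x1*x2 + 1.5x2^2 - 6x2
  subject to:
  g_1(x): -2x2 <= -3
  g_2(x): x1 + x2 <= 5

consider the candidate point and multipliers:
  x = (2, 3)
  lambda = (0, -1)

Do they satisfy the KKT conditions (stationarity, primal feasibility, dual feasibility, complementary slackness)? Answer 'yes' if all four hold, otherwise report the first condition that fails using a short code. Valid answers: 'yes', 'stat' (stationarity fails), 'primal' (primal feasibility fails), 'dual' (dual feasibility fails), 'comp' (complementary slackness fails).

Gradient of f: grad f(x) = Q x + c = (1, 1)
Constraint values g_i(x) = a_i^T x - b_i:
  g_1((2, 3)) = -3
  g_2((2, 3)) = 0
Stationarity residual: grad f(x) + sum_i lambda_i a_i = (0, 0)
  -> stationarity OK
Primal feasibility (all g_i <= 0): OK
Dual feasibility (all lambda_i >= 0): FAILS
Complementary slackness (lambda_i * g_i(x) = 0 for all i): OK

Verdict: the first failing condition is dual_feasibility -> dual.

dual


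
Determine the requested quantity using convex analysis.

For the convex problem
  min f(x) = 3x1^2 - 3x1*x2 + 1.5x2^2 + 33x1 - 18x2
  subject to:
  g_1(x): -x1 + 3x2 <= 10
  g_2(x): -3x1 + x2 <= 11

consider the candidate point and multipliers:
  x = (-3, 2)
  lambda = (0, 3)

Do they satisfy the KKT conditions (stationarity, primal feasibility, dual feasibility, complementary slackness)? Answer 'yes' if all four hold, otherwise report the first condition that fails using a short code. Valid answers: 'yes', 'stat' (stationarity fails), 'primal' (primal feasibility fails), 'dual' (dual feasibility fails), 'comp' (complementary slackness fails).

Gradient of f: grad f(x) = Q x + c = (9, -3)
Constraint values g_i(x) = a_i^T x - b_i:
  g_1((-3, 2)) = -1
  g_2((-3, 2)) = 0
Stationarity residual: grad f(x) + sum_i lambda_i a_i = (0, 0)
  -> stationarity OK
Primal feasibility (all g_i <= 0): OK
Dual feasibility (all lambda_i >= 0): OK
Complementary slackness (lambda_i * g_i(x) = 0 for all i): OK

Verdict: yes, KKT holds.

yes


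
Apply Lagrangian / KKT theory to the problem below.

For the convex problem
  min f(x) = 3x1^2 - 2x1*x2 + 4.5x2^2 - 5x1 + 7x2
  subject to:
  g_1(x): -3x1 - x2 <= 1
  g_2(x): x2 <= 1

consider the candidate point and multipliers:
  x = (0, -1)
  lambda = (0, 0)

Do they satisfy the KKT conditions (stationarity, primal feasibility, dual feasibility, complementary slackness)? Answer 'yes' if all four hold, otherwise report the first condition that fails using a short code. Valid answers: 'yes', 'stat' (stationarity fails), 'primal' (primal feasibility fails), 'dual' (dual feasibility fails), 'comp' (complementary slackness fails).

Gradient of f: grad f(x) = Q x + c = (-3, -2)
Constraint values g_i(x) = a_i^T x - b_i:
  g_1((0, -1)) = 0
  g_2((0, -1)) = -2
Stationarity residual: grad f(x) + sum_i lambda_i a_i = (-3, -2)
  -> stationarity FAILS
Primal feasibility (all g_i <= 0): OK
Dual feasibility (all lambda_i >= 0): OK
Complementary slackness (lambda_i * g_i(x) = 0 for all i): OK

Verdict: the first failing condition is stationarity -> stat.

stat


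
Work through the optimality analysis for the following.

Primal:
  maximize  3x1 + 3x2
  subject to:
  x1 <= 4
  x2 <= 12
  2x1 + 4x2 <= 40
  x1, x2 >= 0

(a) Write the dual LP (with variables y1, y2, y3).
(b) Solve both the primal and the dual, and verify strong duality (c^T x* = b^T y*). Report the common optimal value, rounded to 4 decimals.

The standard primal-dual pair for 'max c^T x s.t. A x <= b, x >= 0' is:
  Dual:  min b^T y  s.t.  A^T y >= c,  y >= 0.

So the dual LP is:
  minimize  4y1 + 12y2 + 40y3
  subject to:
    y1 + 2y3 >= 3
    y2 + 4y3 >= 3
    y1, y2, y3 >= 0

Solving the primal: x* = (4, 8).
  primal value c^T x* = 36.
Solving the dual: y* = (1.5, 0, 0.75).
  dual value b^T y* = 36.
Strong duality: c^T x* = b^T y*. Confirmed.

36


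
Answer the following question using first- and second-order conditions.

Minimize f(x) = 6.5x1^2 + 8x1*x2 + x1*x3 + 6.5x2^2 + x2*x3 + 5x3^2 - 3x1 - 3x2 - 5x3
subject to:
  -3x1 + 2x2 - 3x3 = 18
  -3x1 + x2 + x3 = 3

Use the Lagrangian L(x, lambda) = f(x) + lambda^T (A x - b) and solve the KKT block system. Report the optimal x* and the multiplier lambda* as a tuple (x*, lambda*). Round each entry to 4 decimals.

Form the Lagrangian:
  L(x, lambda) = (1/2) x^T Q x + c^T x + lambda^T (A x - b)
Stationarity (grad_x L = 0): Q x + c + A^T lambda = 0.
Primal feasibility: A x = b.

This gives the KKT block system:
  [ Q   A^T ] [ x     ]   [-c ]
  [ A    0  ] [ lambda ] = [ b ]

Solving the linear system:
  x*      = (-1.3374, 2.1902, -3.2024)
  lambda* = (-9.5485, 7.5261)
  f(x*)   = 81.3744

x* = (-1.3374, 2.1902, -3.2024), lambda* = (-9.5485, 7.5261)
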